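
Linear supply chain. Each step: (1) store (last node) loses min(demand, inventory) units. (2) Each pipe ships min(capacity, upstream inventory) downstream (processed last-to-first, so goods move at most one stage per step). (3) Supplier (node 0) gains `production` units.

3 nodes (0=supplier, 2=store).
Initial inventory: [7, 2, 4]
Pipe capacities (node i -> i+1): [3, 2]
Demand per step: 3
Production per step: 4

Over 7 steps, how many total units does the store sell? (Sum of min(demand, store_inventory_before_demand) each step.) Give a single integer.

Answer: 16

Derivation:
Step 1: sold=3 (running total=3) -> [8 3 3]
Step 2: sold=3 (running total=6) -> [9 4 2]
Step 3: sold=2 (running total=8) -> [10 5 2]
Step 4: sold=2 (running total=10) -> [11 6 2]
Step 5: sold=2 (running total=12) -> [12 7 2]
Step 6: sold=2 (running total=14) -> [13 8 2]
Step 7: sold=2 (running total=16) -> [14 9 2]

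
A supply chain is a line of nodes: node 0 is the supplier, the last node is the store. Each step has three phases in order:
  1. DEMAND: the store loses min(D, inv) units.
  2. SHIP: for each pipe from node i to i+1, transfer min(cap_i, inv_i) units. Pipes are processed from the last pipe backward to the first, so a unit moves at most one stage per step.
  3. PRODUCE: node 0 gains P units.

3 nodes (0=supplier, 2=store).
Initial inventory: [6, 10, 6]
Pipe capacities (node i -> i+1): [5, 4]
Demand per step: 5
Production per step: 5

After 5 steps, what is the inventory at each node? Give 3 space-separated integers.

Step 1: demand=5,sold=5 ship[1->2]=4 ship[0->1]=5 prod=5 -> inv=[6 11 5]
Step 2: demand=5,sold=5 ship[1->2]=4 ship[0->1]=5 prod=5 -> inv=[6 12 4]
Step 3: demand=5,sold=4 ship[1->2]=4 ship[0->1]=5 prod=5 -> inv=[6 13 4]
Step 4: demand=5,sold=4 ship[1->2]=4 ship[0->1]=5 prod=5 -> inv=[6 14 4]
Step 5: demand=5,sold=4 ship[1->2]=4 ship[0->1]=5 prod=5 -> inv=[6 15 4]

6 15 4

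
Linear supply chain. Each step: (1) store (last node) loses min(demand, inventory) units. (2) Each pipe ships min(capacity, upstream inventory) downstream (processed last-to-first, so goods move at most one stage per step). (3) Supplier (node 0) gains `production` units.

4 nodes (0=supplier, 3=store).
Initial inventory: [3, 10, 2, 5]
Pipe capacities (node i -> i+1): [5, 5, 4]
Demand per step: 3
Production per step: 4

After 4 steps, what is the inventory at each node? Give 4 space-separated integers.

Step 1: demand=3,sold=3 ship[2->3]=2 ship[1->2]=5 ship[0->1]=3 prod=4 -> inv=[4 8 5 4]
Step 2: demand=3,sold=3 ship[2->3]=4 ship[1->2]=5 ship[0->1]=4 prod=4 -> inv=[4 7 6 5]
Step 3: demand=3,sold=3 ship[2->3]=4 ship[1->2]=5 ship[0->1]=4 prod=4 -> inv=[4 6 7 6]
Step 4: demand=3,sold=3 ship[2->3]=4 ship[1->2]=5 ship[0->1]=4 prod=4 -> inv=[4 5 8 7]

4 5 8 7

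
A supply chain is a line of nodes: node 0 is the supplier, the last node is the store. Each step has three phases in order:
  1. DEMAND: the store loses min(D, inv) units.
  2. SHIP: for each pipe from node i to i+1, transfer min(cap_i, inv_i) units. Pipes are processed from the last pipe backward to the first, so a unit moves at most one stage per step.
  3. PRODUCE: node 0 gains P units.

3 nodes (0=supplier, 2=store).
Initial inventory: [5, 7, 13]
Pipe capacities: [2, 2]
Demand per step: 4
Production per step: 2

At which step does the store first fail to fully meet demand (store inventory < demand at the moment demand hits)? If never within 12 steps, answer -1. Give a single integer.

Step 1: demand=4,sold=4 ship[1->2]=2 ship[0->1]=2 prod=2 -> [5 7 11]
Step 2: demand=4,sold=4 ship[1->2]=2 ship[0->1]=2 prod=2 -> [5 7 9]
Step 3: demand=4,sold=4 ship[1->2]=2 ship[0->1]=2 prod=2 -> [5 7 7]
Step 4: demand=4,sold=4 ship[1->2]=2 ship[0->1]=2 prod=2 -> [5 7 5]
Step 5: demand=4,sold=4 ship[1->2]=2 ship[0->1]=2 prod=2 -> [5 7 3]
Step 6: demand=4,sold=3 ship[1->2]=2 ship[0->1]=2 prod=2 -> [5 7 2]
Step 7: demand=4,sold=2 ship[1->2]=2 ship[0->1]=2 prod=2 -> [5 7 2]
Step 8: demand=4,sold=2 ship[1->2]=2 ship[0->1]=2 prod=2 -> [5 7 2]
Step 9: demand=4,sold=2 ship[1->2]=2 ship[0->1]=2 prod=2 -> [5 7 2]
Step 10: demand=4,sold=2 ship[1->2]=2 ship[0->1]=2 prod=2 -> [5 7 2]
Step 11: demand=4,sold=2 ship[1->2]=2 ship[0->1]=2 prod=2 -> [5 7 2]
Step 12: demand=4,sold=2 ship[1->2]=2 ship[0->1]=2 prod=2 -> [5 7 2]
First stockout at step 6

6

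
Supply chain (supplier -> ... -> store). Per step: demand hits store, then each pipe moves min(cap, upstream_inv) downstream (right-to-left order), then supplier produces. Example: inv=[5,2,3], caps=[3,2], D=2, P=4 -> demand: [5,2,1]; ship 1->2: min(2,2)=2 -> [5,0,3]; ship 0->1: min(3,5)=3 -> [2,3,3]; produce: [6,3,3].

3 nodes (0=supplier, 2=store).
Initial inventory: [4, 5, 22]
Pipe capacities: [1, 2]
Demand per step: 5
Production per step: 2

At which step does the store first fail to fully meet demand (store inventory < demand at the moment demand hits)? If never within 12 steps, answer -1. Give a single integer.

Step 1: demand=5,sold=5 ship[1->2]=2 ship[0->1]=1 prod=2 -> [5 4 19]
Step 2: demand=5,sold=5 ship[1->2]=2 ship[0->1]=1 prod=2 -> [6 3 16]
Step 3: demand=5,sold=5 ship[1->2]=2 ship[0->1]=1 prod=2 -> [7 2 13]
Step 4: demand=5,sold=5 ship[1->2]=2 ship[0->1]=1 prod=2 -> [8 1 10]
Step 5: demand=5,sold=5 ship[1->2]=1 ship[0->1]=1 prod=2 -> [9 1 6]
Step 6: demand=5,sold=5 ship[1->2]=1 ship[0->1]=1 prod=2 -> [10 1 2]
Step 7: demand=5,sold=2 ship[1->2]=1 ship[0->1]=1 prod=2 -> [11 1 1]
Step 8: demand=5,sold=1 ship[1->2]=1 ship[0->1]=1 prod=2 -> [12 1 1]
Step 9: demand=5,sold=1 ship[1->2]=1 ship[0->1]=1 prod=2 -> [13 1 1]
Step 10: demand=5,sold=1 ship[1->2]=1 ship[0->1]=1 prod=2 -> [14 1 1]
Step 11: demand=5,sold=1 ship[1->2]=1 ship[0->1]=1 prod=2 -> [15 1 1]
Step 12: demand=5,sold=1 ship[1->2]=1 ship[0->1]=1 prod=2 -> [16 1 1]
First stockout at step 7

7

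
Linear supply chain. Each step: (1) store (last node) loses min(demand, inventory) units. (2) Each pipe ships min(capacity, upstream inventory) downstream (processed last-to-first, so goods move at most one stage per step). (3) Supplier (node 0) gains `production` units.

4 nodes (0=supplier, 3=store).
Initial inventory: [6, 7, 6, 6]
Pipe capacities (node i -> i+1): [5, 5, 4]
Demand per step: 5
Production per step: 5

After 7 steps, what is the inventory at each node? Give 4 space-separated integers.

Step 1: demand=5,sold=5 ship[2->3]=4 ship[1->2]=5 ship[0->1]=5 prod=5 -> inv=[6 7 7 5]
Step 2: demand=5,sold=5 ship[2->3]=4 ship[1->2]=5 ship[0->1]=5 prod=5 -> inv=[6 7 8 4]
Step 3: demand=5,sold=4 ship[2->3]=4 ship[1->2]=5 ship[0->1]=5 prod=5 -> inv=[6 7 9 4]
Step 4: demand=5,sold=4 ship[2->3]=4 ship[1->2]=5 ship[0->1]=5 prod=5 -> inv=[6 7 10 4]
Step 5: demand=5,sold=4 ship[2->3]=4 ship[1->2]=5 ship[0->1]=5 prod=5 -> inv=[6 7 11 4]
Step 6: demand=5,sold=4 ship[2->3]=4 ship[1->2]=5 ship[0->1]=5 prod=5 -> inv=[6 7 12 4]
Step 7: demand=5,sold=4 ship[2->3]=4 ship[1->2]=5 ship[0->1]=5 prod=5 -> inv=[6 7 13 4]

6 7 13 4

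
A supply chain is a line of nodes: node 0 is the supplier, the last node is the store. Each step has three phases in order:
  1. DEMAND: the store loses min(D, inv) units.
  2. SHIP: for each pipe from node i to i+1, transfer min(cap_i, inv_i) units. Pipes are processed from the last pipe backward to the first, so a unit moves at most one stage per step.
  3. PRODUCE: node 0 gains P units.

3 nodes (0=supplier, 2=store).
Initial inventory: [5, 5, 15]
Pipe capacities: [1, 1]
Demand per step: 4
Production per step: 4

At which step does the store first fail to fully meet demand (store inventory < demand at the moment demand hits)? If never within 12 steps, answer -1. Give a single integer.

Step 1: demand=4,sold=4 ship[1->2]=1 ship[0->1]=1 prod=4 -> [8 5 12]
Step 2: demand=4,sold=4 ship[1->2]=1 ship[0->1]=1 prod=4 -> [11 5 9]
Step 3: demand=4,sold=4 ship[1->2]=1 ship[0->1]=1 prod=4 -> [14 5 6]
Step 4: demand=4,sold=4 ship[1->2]=1 ship[0->1]=1 prod=4 -> [17 5 3]
Step 5: demand=4,sold=3 ship[1->2]=1 ship[0->1]=1 prod=4 -> [20 5 1]
Step 6: demand=4,sold=1 ship[1->2]=1 ship[0->1]=1 prod=4 -> [23 5 1]
Step 7: demand=4,sold=1 ship[1->2]=1 ship[0->1]=1 prod=4 -> [26 5 1]
Step 8: demand=4,sold=1 ship[1->2]=1 ship[0->1]=1 prod=4 -> [29 5 1]
Step 9: demand=4,sold=1 ship[1->2]=1 ship[0->1]=1 prod=4 -> [32 5 1]
Step 10: demand=4,sold=1 ship[1->2]=1 ship[0->1]=1 prod=4 -> [35 5 1]
Step 11: demand=4,sold=1 ship[1->2]=1 ship[0->1]=1 prod=4 -> [38 5 1]
Step 12: demand=4,sold=1 ship[1->2]=1 ship[0->1]=1 prod=4 -> [41 5 1]
First stockout at step 5

5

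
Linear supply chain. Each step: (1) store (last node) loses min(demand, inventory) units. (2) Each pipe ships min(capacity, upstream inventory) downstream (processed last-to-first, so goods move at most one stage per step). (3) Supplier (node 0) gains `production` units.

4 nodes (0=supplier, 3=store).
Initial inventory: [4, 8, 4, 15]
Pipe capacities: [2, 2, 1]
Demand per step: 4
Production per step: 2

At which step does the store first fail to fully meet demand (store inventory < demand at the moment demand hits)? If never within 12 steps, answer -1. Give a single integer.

Step 1: demand=4,sold=4 ship[2->3]=1 ship[1->2]=2 ship[0->1]=2 prod=2 -> [4 8 5 12]
Step 2: demand=4,sold=4 ship[2->3]=1 ship[1->2]=2 ship[0->1]=2 prod=2 -> [4 8 6 9]
Step 3: demand=4,sold=4 ship[2->3]=1 ship[1->2]=2 ship[0->1]=2 prod=2 -> [4 8 7 6]
Step 4: demand=4,sold=4 ship[2->3]=1 ship[1->2]=2 ship[0->1]=2 prod=2 -> [4 8 8 3]
Step 5: demand=4,sold=3 ship[2->3]=1 ship[1->2]=2 ship[0->1]=2 prod=2 -> [4 8 9 1]
Step 6: demand=4,sold=1 ship[2->3]=1 ship[1->2]=2 ship[0->1]=2 prod=2 -> [4 8 10 1]
Step 7: demand=4,sold=1 ship[2->3]=1 ship[1->2]=2 ship[0->1]=2 prod=2 -> [4 8 11 1]
Step 8: demand=4,sold=1 ship[2->3]=1 ship[1->2]=2 ship[0->1]=2 prod=2 -> [4 8 12 1]
Step 9: demand=4,sold=1 ship[2->3]=1 ship[1->2]=2 ship[0->1]=2 prod=2 -> [4 8 13 1]
Step 10: demand=4,sold=1 ship[2->3]=1 ship[1->2]=2 ship[0->1]=2 prod=2 -> [4 8 14 1]
Step 11: demand=4,sold=1 ship[2->3]=1 ship[1->2]=2 ship[0->1]=2 prod=2 -> [4 8 15 1]
Step 12: demand=4,sold=1 ship[2->3]=1 ship[1->2]=2 ship[0->1]=2 prod=2 -> [4 8 16 1]
First stockout at step 5

5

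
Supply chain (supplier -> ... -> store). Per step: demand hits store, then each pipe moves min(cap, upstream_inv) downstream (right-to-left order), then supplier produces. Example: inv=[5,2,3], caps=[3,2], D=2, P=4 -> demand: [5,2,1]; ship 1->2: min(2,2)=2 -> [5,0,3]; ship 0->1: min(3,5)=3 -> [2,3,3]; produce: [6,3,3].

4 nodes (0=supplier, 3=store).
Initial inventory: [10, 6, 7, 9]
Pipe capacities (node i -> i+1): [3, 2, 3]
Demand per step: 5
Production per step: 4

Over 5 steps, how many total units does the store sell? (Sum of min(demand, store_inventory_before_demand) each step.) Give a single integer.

Step 1: sold=5 (running total=5) -> [11 7 6 7]
Step 2: sold=5 (running total=10) -> [12 8 5 5]
Step 3: sold=5 (running total=15) -> [13 9 4 3]
Step 4: sold=3 (running total=18) -> [14 10 3 3]
Step 5: sold=3 (running total=21) -> [15 11 2 3]

Answer: 21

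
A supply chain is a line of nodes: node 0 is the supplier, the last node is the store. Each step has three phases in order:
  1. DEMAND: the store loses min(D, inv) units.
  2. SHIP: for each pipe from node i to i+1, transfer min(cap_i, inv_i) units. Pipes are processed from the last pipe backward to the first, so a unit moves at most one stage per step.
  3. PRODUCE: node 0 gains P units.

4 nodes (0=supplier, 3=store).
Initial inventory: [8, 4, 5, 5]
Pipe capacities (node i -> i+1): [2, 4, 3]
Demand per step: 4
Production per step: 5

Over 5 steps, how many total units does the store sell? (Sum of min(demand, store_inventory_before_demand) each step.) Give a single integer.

Step 1: sold=4 (running total=4) -> [11 2 6 4]
Step 2: sold=4 (running total=8) -> [14 2 5 3]
Step 3: sold=3 (running total=11) -> [17 2 4 3]
Step 4: sold=3 (running total=14) -> [20 2 3 3]
Step 5: sold=3 (running total=17) -> [23 2 2 3]

Answer: 17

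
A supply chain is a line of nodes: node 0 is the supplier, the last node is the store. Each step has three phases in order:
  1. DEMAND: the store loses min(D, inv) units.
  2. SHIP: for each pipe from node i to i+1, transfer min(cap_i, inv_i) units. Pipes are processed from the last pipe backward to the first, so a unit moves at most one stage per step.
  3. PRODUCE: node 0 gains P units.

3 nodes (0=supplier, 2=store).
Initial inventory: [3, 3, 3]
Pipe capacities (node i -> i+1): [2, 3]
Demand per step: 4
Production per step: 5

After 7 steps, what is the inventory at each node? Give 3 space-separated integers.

Step 1: demand=4,sold=3 ship[1->2]=3 ship[0->1]=2 prod=5 -> inv=[6 2 3]
Step 2: demand=4,sold=3 ship[1->2]=2 ship[0->1]=2 prod=5 -> inv=[9 2 2]
Step 3: demand=4,sold=2 ship[1->2]=2 ship[0->1]=2 prod=5 -> inv=[12 2 2]
Step 4: demand=4,sold=2 ship[1->2]=2 ship[0->1]=2 prod=5 -> inv=[15 2 2]
Step 5: demand=4,sold=2 ship[1->2]=2 ship[0->1]=2 prod=5 -> inv=[18 2 2]
Step 6: demand=4,sold=2 ship[1->2]=2 ship[0->1]=2 prod=5 -> inv=[21 2 2]
Step 7: demand=4,sold=2 ship[1->2]=2 ship[0->1]=2 prod=5 -> inv=[24 2 2]

24 2 2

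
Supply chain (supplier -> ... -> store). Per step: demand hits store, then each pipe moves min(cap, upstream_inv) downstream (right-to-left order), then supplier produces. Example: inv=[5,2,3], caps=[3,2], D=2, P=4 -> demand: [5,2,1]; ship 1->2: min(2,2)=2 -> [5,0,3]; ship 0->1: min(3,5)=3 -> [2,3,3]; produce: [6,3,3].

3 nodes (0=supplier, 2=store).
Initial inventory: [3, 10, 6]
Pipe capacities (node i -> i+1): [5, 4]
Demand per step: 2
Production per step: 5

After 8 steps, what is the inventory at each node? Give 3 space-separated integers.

Step 1: demand=2,sold=2 ship[1->2]=4 ship[0->1]=3 prod=5 -> inv=[5 9 8]
Step 2: demand=2,sold=2 ship[1->2]=4 ship[0->1]=5 prod=5 -> inv=[5 10 10]
Step 3: demand=2,sold=2 ship[1->2]=4 ship[0->1]=5 prod=5 -> inv=[5 11 12]
Step 4: demand=2,sold=2 ship[1->2]=4 ship[0->1]=5 prod=5 -> inv=[5 12 14]
Step 5: demand=2,sold=2 ship[1->2]=4 ship[0->1]=5 prod=5 -> inv=[5 13 16]
Step 6: demand=2,sold=2 ship[1->2]=4 ship[0->1]=5 prod=5 -> inv=[5 14 18]
Step 7: demand=2,sold=2 ship[1->2]=4 ship[0->1]=5 prod=5 -> inv=[5 15 20]
Step 8: demand=2,sold=2 ship[1->2]=4 ship[0->1]=5 prod=5 -> inv=[5 16 22]

5 16 22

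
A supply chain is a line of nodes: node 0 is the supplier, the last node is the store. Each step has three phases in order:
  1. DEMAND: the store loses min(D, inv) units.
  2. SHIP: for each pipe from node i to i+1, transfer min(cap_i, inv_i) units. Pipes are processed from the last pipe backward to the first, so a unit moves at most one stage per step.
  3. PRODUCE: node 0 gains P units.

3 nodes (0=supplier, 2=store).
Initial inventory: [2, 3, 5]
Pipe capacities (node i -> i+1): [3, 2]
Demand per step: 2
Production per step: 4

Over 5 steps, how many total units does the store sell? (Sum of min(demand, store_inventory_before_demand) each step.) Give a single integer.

Step 1: sold=2 (running total=2) -> [4 3 5]
Step 2: sold=2 (running total=4) -> [5 4 5]
Step 3: sold=2 (running total=6) -> [6 5 5]
Step 4: sold=2 (running total=8) -> [7 6 5]
Step 5: sold=2 (running total=10) -> [8 7 5]

Answer: 10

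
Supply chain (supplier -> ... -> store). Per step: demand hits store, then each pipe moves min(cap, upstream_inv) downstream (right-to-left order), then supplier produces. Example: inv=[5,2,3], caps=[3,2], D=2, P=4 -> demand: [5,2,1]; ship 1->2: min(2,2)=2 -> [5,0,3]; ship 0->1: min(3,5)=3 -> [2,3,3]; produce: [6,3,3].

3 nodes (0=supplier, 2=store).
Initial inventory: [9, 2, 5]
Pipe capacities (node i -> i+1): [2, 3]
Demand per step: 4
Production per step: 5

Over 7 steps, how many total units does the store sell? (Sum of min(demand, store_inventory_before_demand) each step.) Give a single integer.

Answer: 17

Derivation:
Step 1: sold=4 (running total=4) -> [12 2 3]
Step 2: sold=3 (running total=7) -> [15 2 2]
Step 3: sold=2 (running total=9) -> [18 2 2]
Step 4: sold=2 (running total=11) -> [21 2 2]
Step 5: sold=2 (running total=13) -> [24 2 2]
Step 6: sold=2 (running total=15) -> [27 2 2]
Step 7: sold=2 (running total=17) -> [30 2 2]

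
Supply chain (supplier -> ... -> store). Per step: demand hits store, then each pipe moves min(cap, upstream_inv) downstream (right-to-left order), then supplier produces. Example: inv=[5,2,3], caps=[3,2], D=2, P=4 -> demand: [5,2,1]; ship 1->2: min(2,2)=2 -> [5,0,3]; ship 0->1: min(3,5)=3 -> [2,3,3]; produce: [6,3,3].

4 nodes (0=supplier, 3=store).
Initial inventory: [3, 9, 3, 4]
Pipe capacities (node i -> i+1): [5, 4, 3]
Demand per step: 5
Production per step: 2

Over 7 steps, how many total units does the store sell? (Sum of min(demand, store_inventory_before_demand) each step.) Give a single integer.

Answer: 22

Derivation:
Step 1: sold=4 (running total=4) -> [2 8 4 3]
Step 2: sold=3 (running total=7) -> [2 6 5 3]
Step 3: sold=3 (running total=10) -> [2 4 6 3]
Step 4: sold=3 (running total=13) -> [2 2 7 3]
Step 5: sold=3 (running total=16) -> [2 2 6 3]
Step 6: sold=3 (running total=19) -> [2 2 5 3]
Step 7: sold=3 (running total=22) -> [2 2 4 3]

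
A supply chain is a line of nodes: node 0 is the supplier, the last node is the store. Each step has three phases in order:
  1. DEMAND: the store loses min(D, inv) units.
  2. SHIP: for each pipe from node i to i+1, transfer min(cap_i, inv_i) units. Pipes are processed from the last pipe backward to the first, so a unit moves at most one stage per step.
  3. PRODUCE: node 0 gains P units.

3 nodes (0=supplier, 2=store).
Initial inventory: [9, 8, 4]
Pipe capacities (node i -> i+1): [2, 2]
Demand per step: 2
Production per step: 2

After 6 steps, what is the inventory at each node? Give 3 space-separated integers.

Step 1: demand=2,sold=2 ship[1->2]=2 ship[0->1]=2 prod=2 -> inv=[9 8 4]
Step 2: demand=2,sold=2 ship[1->2]=2 ship[0->1]=2 prod=2 -> inv=[9 8 4]
Step 3: demand=2,sold=2 ship[1->2]=2 ship[0->1]=2 prod=2 -> inv=[9 8 4]
Step 4: demand=2,sold=2 ship[1->2]=2 ship[0->1]=2 prod=2 -> inv=[9 8 4]
Step 5: demand=2,sold=2 ship[1->2]=2 ship[0->1]=2 prod=2 -> inv=[9 8 4]
Step 6: demand=2,sold=2 ship[1->2]=2 ship[0->1]=2 prod=2 -> inv=[9 8 4]

9 8 4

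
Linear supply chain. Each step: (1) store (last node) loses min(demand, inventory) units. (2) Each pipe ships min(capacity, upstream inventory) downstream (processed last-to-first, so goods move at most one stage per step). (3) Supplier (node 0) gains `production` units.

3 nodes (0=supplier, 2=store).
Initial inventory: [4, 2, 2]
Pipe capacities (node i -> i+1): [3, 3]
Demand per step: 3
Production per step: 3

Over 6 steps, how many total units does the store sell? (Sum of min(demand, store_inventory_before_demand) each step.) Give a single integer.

Answer: 16

Derivation:
Step 1: sold=2 (running total=2) -> [4 3 2]
Step 2: sold=2 (running total=4) -> [4 3 3]
Step 3: sold=3 (running total=7) -> [4 3 3]
Step 4: sold=3 (running total=10) -> [4 3 3]
Step 5: sold=3 (running total=13) -> [4 3 3]
Step 6: sold=3 (running total=16) -> [4 3 3]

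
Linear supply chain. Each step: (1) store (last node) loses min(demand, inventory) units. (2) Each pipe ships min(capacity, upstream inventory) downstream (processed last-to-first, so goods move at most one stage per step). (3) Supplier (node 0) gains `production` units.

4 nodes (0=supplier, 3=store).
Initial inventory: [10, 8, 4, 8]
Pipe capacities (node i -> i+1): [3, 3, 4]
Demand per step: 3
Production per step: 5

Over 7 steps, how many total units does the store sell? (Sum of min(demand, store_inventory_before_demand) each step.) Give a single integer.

Step 1: sold=3 (running total=3) -> [12 8 3 9]
Step 2: sold=3 (running total=6) -> [14 8 3 9]
Step 3: sold=3 (running total=9) -> [16 8 3 9]
Step 4: sold=3 (running total=12) -> [18 8 3 9]
Step 5: sold=3 (running total=15) -> [20 8 3 9]
Step 6: sold=3 (running total=18) -> [22 8 3 9]
Step 7: sold=3 (running total=21) -> [24 8 3 9]

Answer: 21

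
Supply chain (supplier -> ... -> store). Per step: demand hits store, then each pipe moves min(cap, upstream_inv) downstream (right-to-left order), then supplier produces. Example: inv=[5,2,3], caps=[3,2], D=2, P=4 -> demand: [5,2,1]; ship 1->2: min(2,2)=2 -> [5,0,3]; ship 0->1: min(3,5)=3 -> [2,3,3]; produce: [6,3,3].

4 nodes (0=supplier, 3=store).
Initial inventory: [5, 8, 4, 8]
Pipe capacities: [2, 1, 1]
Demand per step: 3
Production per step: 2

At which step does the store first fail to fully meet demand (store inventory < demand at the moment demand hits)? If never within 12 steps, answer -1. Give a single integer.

Step 1: demand=3,sold=3 ship[2->3]=1 ship[1->2]=1 ship[0->1]=2 prod=2 -> [5 9 4 6]
Step 2: demand=3,sold=3 ship[2->3]=1 ship[1->2]=1 ship[0->1]=2 prod=2 -> [5 10 4 4]
Step 3: demand=3,sold=3 ship[2->3]=1 ship[1->2]=1 ship[0->1]=2 prod=2 -> [5 11 4 2]
Step 4: demand=3,sold=2 ship[2->3]=1 ship[1->2]=1 ship[0->1]=2 prod=2 -> [5 12 4 1]
Step 5: demand=3,sold=1 ship[2->3]=1 ship[1->2]=1 ship[0->1]=2 prod=2 -> [5 13 4 1]
Step 6: demand=3,sold=1 ship[2->3]=1 ship[1->2]=1 ship[0->1]=2 prod=2 -> [5 14 4 1]
Step 7: demand=3,sold=1 ship[2->3]=1 ship[1->2]=1 ship[0->1]=2 prod=2 -> [5 15 4 1]
Step 8: demand=3,sold=1 ship[2->3]=1 ship[1->2]=1 ship[0->1]=2 prod=2 -> [5 16 4 1]
Step 9: demand=3,sold=1 ship[2->3]=1 ship[1->2]=1 ship[0->1]=2 prod=2 -> [5 17 4 1]
Step 10: demand=3,sold=1 ship[2->3]=1 ship[1->2]=1 ship[0->1]=2 prod=2 -> [5 18 4 1]
Step 11: demand=3,sold=1 ship[2->3]=1 ship[1->2]=1 ship[0->1]=2 prod=2 -> [5 19 4 1]
Step 12: demand=3,sold=1 ship[2->3]=1 ship[1->2]=1 ship[0->1]=2 prod=2 -> [5 20 4 1]
First stockout at step 4

4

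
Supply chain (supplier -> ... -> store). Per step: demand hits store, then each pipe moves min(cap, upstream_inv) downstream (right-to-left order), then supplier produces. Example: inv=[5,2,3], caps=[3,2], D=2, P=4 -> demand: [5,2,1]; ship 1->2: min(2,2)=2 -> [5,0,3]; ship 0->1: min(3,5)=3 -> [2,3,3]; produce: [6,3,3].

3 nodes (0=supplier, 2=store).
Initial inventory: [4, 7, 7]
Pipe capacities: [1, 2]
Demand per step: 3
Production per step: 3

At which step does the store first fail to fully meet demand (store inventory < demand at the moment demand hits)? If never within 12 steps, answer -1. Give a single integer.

Step 1: demand=3,sold=3 ship[1->2]=2 ship[0->1]=1 prod=3 -> [6 6 6]
Step 2: demand=3,sold=3 ship[1->2]=2 ship[0->1]=1 prod=3 -> [8 5 5]
Step 3: demand=3,sold=3 ship[1->2]=2 ship[0->1]=1 prod=3 -> [10 4 4]
Step 4: demand=3,sold=3 ship[1->2]=2 ship[0->1]=1 prod=3 -> [12 3 3]
Step 5: demand=3,sold=3 ship[1->2]=2 ship[0->1]=1 prod=3 -> [14 2 2]
Step 6: demand=3,sold=2 ship[1->2]=2 ship[0->1]=1 prod=3 -> [16 1 2]
Step 7: demand=3,sold=2 ship[1->2]=1 ship[0->1]=1 prod=3 -> [18 1 1]
Step 8: demand=3,sold=1 ship[1->2]=1 ship[0->1]=1 prod=3 -> [20 1 1]
Step 9: demand=3,sold=1 ship[1->2]=1 ship[0->1]=1 prod=3 -> [22 1 1]
Step 10: demand=3,sold=1 ship[1->2]=1 ship[0->1]=1 prod=3 -> [24 1 1]
Step 11: demand=3,sold=1 ship[1->2]=1 ship[0->1]=1 prod=3 -> [26 1 1]
Step 12: demand=3,sold=1 ship[1->2]=1 ship[0->1]=1 prod=3 -> [28 1 1]
First stockout at step 6

6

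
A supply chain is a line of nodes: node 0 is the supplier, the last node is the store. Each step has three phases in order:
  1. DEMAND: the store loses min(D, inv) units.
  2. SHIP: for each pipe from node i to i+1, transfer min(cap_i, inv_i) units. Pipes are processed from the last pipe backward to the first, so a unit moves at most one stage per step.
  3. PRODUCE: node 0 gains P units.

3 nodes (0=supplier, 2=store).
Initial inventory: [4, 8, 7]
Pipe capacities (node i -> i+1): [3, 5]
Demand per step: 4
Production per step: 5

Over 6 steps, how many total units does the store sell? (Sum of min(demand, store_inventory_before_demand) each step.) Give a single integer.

Answer: 24

Derivation:
Step 1: sold=4 (running total=4) -> [6 6 8]
Step 2: sold=4 (running total=8) -> [8 4 9]
Step 3: sold=4 (running total=12) -> [10 3 9]
Step 4: sold=4 (running total=16) -> [12 3 8]
Step 5: sold=4 (running total=20) -> [14 3 7]
Step 6: sold=4 (running total=24) -> [16 3 6]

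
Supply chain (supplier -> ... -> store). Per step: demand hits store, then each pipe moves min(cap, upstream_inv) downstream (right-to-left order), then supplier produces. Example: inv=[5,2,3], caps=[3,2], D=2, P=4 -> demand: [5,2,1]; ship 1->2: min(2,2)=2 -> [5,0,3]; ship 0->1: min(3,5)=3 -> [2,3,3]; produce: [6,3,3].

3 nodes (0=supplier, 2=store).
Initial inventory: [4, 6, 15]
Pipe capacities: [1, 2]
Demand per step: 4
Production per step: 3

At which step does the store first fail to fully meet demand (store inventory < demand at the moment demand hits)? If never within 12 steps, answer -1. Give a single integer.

Step 1: demand=4,sold=4 ship[1->2]=2 ship[0->1]=1 prod=3 -> [6 5 13]
Step 2: demand=4,sold=4 ship[1->2]=2 ship[0->1]=1 prod=3 -> [8 4 11]
Step 3: demand=4,sold=4 ship[1->2]=2 ship[0->1]=1 prod=3 -> [10 3 9]
Step 4: demand=4,sold=4 ship[1->2]=2 ship[0->1]=1 prod=3 -> [12 2 7]
Step 5: demand=4,sold=4 ship[1->2]=2 ship[0->1]=1 prod=3 -> [14 1 5]
Step 6: demand=4,sold=4 ship[1->2]=1 ship[0->1]=1 prod=3 -> [16 1 2]
Step 7: demand=4,sold=2 ship[1->2]=1 ship[0->1]=1 prod=3 -> [18 1 1]
Step 8: demand=4,sold=1 ship[1->2]=1 ship[0->1]=1 prod=3 -> [20 1 1]
Step 9: demand=4,sold=1 ship[1->2]=1 ship[0->1]=1 prod=3 -> [22 1 1]
Step 10: demand=4,sold=1 ship[1->2]=1 ship[0->1]=1 prod=3 -> [24 1 1]
Step 11: demand=4,sold=1 ship[1->2]=1 ship[0->1]=1 prod=3 -> [26 1 1]
Step 12: demand=4,sold=1 ship[1->2]=1 ship[0->1]=1 prod=3 -> [28 1 1]
First stockout at step 7

7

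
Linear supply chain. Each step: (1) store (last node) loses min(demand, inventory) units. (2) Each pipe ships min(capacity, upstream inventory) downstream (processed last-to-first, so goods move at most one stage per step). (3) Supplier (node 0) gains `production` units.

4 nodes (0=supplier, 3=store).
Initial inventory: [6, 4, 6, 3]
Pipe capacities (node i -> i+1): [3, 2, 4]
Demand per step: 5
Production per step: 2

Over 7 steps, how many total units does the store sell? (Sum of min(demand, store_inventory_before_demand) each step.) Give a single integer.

Step 1: sold=3 (running total=3) -> [5 5 4 4]
Step 2: sold=4 (running total=7) -> [4 6 2 4]
Step 3: sold=4 (running total=11) -> [3 7 2 2]
Step 4: sold=2 (running total=13) -> [2 8 2 2]
Step 5: sold=2 (running total=15) -> [2 8 2 2]
Step 6: sold=2 (running total=17) -> [2 8 2 2]
Step 7: sold=2 (running total=19) -> [2 8 2 2]

Answer: 19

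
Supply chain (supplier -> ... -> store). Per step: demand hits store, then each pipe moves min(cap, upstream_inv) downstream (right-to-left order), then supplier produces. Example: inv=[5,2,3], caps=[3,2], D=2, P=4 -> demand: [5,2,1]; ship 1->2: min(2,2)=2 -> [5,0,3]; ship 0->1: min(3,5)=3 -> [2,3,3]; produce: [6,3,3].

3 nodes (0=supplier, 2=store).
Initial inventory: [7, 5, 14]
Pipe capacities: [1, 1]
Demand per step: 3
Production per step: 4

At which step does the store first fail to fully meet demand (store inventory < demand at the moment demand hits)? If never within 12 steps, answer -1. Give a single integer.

Step 1: demand=3,sold=3 ship[1->2]=1 ship[0->1]=1 prod=4 -> [10 5 12]
Step 2: demand=3,sold=3 ship[1->2]=1 ship[0->1]=1 prod=4 -> [13 5 10]
Step 3: demand=3,sold=3 ship[1->2]=1 ship[0->1]=1 prod=4 -> [16 5 8]
Step 4: demand=3,sold=3 ship[1->2]=1 ship[0->1]=1 prod=4 -> [19 5 6]
Step 5: demand=3,sold=3 ship[1->2]=1 ship[0->1]=1 prod=4 -> [22 5 4]
Step 6: demand=3,sold=3 ship[1->2]=1 ship[0->1]=1 prod=4 -> [25 5 2]
Step 7: demand=3,sold=2 ship[1->2]=1 ship[0->1]=1 prod=4 -> [28 5 1]
Step 8: demand=3,sold=1 ship[1->2]=1 ship[0->1]=1 prod=4 -> [31 5 1]
Step 9: demand=3,sold=1 ship[1->2]=1 ship[0->1]=1 prod=4 -> [34 5 1]
Step 10: demand=3,sold=1 ship[1->2]=1 ship[0->1]=1 prod=4 -> [37 5 1]
Step 11: demand=3,sold=1 ship[1->2]=1 ship[0->1]=1 prod=4 -> [40 5 1]
Step 12: demand=3,sold=1 ship[1->2]=1 ship[0->1]=1 prod=4 -> [43 5 1]
First stockout at step 7

7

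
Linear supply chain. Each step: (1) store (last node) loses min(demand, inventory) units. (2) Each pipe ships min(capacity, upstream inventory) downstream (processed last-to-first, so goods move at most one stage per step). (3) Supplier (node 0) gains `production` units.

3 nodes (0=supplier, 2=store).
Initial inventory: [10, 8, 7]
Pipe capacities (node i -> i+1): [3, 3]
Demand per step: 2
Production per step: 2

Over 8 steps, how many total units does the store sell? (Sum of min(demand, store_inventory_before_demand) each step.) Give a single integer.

Answer: 16

Derivation:
Step 1: sold=2 (running total=2) -> [9 8 8]
Step 2: sold=2 (running total=4) -> [8 8 9]
Step 3: sold=2 (running total=6) -> [7 8 10]
Step 4: sold=2 (running total=8) -> [6 8 11]
Step 5: sold=2 (running total=10) -> [5 8 12]
Step 6: sold=2 (running total=12) -> [4 8 13]
Step 7: sold=2 (running total=14) -> [3 8 14]
Step 8: sold=2 (running total=16) -> [2 8 15]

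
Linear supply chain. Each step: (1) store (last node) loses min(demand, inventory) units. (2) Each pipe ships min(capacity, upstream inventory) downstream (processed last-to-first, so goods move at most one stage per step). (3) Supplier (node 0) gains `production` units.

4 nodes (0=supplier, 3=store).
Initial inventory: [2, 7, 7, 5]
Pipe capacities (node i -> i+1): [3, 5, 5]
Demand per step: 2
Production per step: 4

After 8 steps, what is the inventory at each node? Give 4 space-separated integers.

Step 1: demand=2,sold=2 ship[2->3]=5 ship[1->2]=5 ship[0->1]=2 prod=4 -> inv=[4 4 7 8]
Step 2: demand=2,sold=2 ship[2->3]=5 ship[1->2]=4 ship[0->1]=3 prod=4 -> inv=[5 3 6 11]
Step 3: demand=2,sold=2 ship[2->3]=5 ship[1->2]=3 ship[0->1]=3 prod=4 -> inv=[6 3 4 14]
Step 4: demand=2,sold=2 ship[2->3]=4 ship[1->2]=3 ship[0->1]=3 prod=4 -> inv=[7 3 3 16]
Step 5: demand=2,sold=2 ship[2->3]=3 ship[1->2]=3 ship[0->1]=3 prod=4 -> inv=[8 3 3 17]
Step 6: demand=2,sold=2 ship[2->3]=3 ship[1->2]=3 ship[0->1]=3 prod=4 -> inv=[9 3 3 18]
Step 7: demand=2,sold=2 ship[2->3]=3 ship[1->2]=3 ship[0->1]=3 prod=4 -> inv=[10 3 3 19]
Step 8: demand=2,sold=2 ship[2->3]=3 ship[1->2]=3 ship[0->1]=3 prod=4 -> inv=[11 3 3 20]

11 3 3 20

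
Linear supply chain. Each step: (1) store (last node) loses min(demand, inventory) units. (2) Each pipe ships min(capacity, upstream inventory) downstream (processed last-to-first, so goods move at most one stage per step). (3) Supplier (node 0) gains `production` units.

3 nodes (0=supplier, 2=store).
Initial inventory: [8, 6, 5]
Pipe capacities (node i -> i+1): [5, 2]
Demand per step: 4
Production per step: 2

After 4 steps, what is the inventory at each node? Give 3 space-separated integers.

Step 1: demand=4,sold=4 ship[1->2]=2 ship[0->1]=5 prod=2 -> inv=[5 9 3]
Step 2: demand=4,sold=3 ship[1->2]=2 ship[0->1]=5 prod=2 -> inv=[2 12 2]
Step 3: demand=4,sold=2 ship[1->2]=2 ship[0->1]=2 prod=2 -> inv=[2 12 2]
Step 4: demand=4,sold=2 ship[1->2]=2 ship[0->1]=2 prod=2 -> inv=[2 12 2]

2 12 2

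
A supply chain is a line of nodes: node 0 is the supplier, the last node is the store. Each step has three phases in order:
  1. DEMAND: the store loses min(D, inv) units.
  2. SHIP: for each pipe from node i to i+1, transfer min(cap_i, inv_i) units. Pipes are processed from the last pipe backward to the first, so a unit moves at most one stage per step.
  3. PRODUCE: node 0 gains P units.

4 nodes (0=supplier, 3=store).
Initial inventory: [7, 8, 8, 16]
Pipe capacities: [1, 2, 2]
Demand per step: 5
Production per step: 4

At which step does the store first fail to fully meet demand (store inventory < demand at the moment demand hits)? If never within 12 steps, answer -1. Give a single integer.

Step 1: demand=5,sold=5 ship[2->3]=2 ship[1->2]=2 ship[0->1]=1 prod=4 -> [10 7 8 13]
Step 2: demand=5,sold=5 ship[2->3]=2 ship[1->2]=2 ship[0->1]=1 prod=4 -> [13 6 8 10]
Step 3: demand=5,sold=5 ship[2->3]=2 ship[1->2]=2 ship[0->1]=1 prod=4 -> [16 5 8 7]
Step 4: demand=5,sold=5 ship[2->3]=2 ship[1->2]=2 ship[0->1]=1 prod=4 -> [19 4 8 4]
Step 5: demand=5,sold=4 ship[2->3]=2 ship[1->2]=2 ship[0->1]=1 prod=4 -> [22 3 8 2]
Step 6: demand=5,sold=2 ship[2->3]=2 ship[1->2]=2 ship[0->1]=1 prod=4 -> [25 2 8 2]
Step 7: demand=5,sold=2 ship[2->3]=2 ship[1->2]=2 ship[0->1]=1 prod=4 -> [28 1 8 2]
Step 8: demand=5,sold=2 ship[2->3]=2 ship[1->2]=1 ship[0->1]=1 prod=4 -> [31 1 7 2]
Step 9: demand=5,sold=2 ship[2->3]=2 ship[1->2]=1 ship[0->1]=1 prod=4 -> [34 1 6 2]
Step 10: demand=5,sold=2 ship[2->3]=2 ship[1->2]=1 ship[0->1]=1 prod=4 -> [37 1 5 2]
Step 11: demand=5,sold=2 ship[2->3]=2 ship[1->2]=1 ship[0->1]=1 prod=4 -> [40 1 4 2]
Step 12: demand=5,sold=2 ship[2->3]=2 ship[1->2]=1 ship[0->1]=1 prod=4 -> [43 1 3 2]
First stockout at step 5

5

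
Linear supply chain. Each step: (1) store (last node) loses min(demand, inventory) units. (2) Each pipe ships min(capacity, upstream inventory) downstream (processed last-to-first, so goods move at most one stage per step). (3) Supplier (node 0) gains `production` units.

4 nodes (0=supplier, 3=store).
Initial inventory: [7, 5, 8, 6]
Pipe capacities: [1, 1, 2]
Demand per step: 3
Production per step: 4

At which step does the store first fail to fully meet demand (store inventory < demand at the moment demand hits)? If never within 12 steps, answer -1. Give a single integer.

Step 1: demand=3,sold=3 ship[2->3]=2 ship[1->2]=1 ship[0->1]=1 prod=4 -> [10 5 7 5]
Step 2: demand=3,sold=3 ship[2->3]=2 ship[1->2]=1 ship[0->1]=1 prod=4 -> [13 5 6 4]
Step 3: demand=3,sold=3 ship[2->3]=2 ship[1->2]=1 ship[0->1]=1 prod=4 -> [16 5 5 3]
Step 4: demand=3,sold=3 ship[2->3]=2 ship[1->2]=1 ship[0->1]=1 prod=4 -> [19 5 4 2]
Step 5: demand=3,sold=2 ship[2->3]=2 ship[1->2]=1 ship[0->1]=1 prod=4 -> [22 5 3 2]
Step 6: demand=3,sold=2 ship[2->3]=2 ship[1->2]=1 ship[0->1]=1 prod=4 -> [25 5 2 2]
Step 7: demand=3,sold=2 ship[2->3]=2 ship[1->2]=1 ship[0->1]=1 prod=4 -> [28 5 1 2]
Step 8: demand=3,sold=2 ship[2->3]=1 ship[1->2]=1 ship[0->1]=1 prod=4 -> [31 5 1 1]
Step 9: demand=3,sold=1 ship[2->3]=1 ship[1->2]=1 ship[0->1]=1 prod=4 -> [34 5 1 1]
Step 10: demand=3,sold=1 ship[2->3]=1 ship[1->2]=1 ship[0->1]=1 prod=4 -> [37 5 1 1]
Step 11: demand=3,sold=1 ship[2->3]=1 ship[1->2]=1 ship[0->1]=1 prod=4 -> [40 5 1 1]
Step 12: demand=3,sold=1 ship[2->3]=1 ship[1->2]=1 ship[0->1]=1 prod=4 -> [43 5 1 1]
First stockout at step 5

5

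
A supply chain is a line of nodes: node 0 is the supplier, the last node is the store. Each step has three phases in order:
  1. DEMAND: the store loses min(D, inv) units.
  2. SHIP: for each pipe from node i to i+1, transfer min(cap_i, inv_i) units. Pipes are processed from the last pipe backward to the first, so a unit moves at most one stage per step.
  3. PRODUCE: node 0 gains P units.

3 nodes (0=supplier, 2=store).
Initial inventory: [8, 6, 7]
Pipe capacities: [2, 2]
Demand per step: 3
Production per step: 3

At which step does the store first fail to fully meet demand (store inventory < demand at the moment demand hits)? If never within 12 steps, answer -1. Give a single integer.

Step 1: demand=3,sold=3 ship[1->2]=2 ship[0->1]=2 prod=3 -> [9 6 6]
Step 2: demand=3,sold=3 ship[1->2]=2 ship[0->1]=2 prod=3 -> [10 6 5]
Step 3: demand=3,sold=3 ship[1->2]=2 ship[0->1]=2 prod=3 -> [11 6 4]
Step 4: demand=3,sold=3 ship[1->2]=2 ship[0->1]=2 prod=3 -> [12 6 3]
Step 5: demand=3,sold=3 ship[1->2]=2 ship[0->1]=2 prod=3 -> [13 6 2]
Step 6: demand=3,sold=2 ship[1->2]=2 ship[0->1]=2 prod=3 -> [14 6 2]
Step 7: demand=3,sold=2 ship[1->2]=2 ship[0->1]=2 prod=3 -> [15 6 2]
Step 8: demand=3,sold=2 ship[1->2]=2 ship[0->1]=2 prod=3 -> [16 6 2]
Step 9: demand=3,sold=2 ship[1->2]=2 ship[0->1]=2 prod=3 -> [17 6 2]
Step 10: demand=3,sold=2 ship[1->2]=2 ship[0->1]=2 prod=3 -> [18 6 2]
Step 11: demand=3,sold=2 ship[1->2]=2 ship[0->1]=2 prod=3 -> [19 6 2]
Step 12: demand=3,sold=2 ship[1->2]=2 ship[0->1]=2 prod=3 -> [20 6 2]
First stockout at step 6

6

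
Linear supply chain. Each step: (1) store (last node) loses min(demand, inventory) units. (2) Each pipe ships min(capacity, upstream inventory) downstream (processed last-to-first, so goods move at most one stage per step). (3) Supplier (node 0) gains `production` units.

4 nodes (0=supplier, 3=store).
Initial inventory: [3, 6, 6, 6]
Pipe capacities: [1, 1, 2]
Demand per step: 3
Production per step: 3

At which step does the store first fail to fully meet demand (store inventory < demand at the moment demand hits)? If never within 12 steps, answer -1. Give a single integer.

Step 1: demand=3,sold=3 ship[2->3]=2 ship[1->2]=1 ship[0->1]=1 prod=3 -> [5 6 5 5]
Step 2: demand=3,sold=3 ship[2->3]=2 ship[1->2]=1 ship[0->1]=1 prod=3 -> [7 6 4 4]
Step 3: demand=3,sold=3 ship[2->3]=2 ship[1->2]=1 ship[0->1]=1 prod=3 -> [9 6 3 3]
Step 4: demand=3,sold=3 ship[2->3]=2 ship[1->2]=1 ship[0->1]=1 prod=3 -> [11 6 2 2]
Step 5: demand=3,sold=2 ship[2->3]=2 ship[1->2]=1 ship[0->1]=1 prod=3 -> [13 6 1 2]
Step 6: demand=3,sold=2 ship[2->3]=1 ship[1->2]=1 ship[0->1]=1 prod=3 -> [15 6 1 1]
Step 7: demand=3,sold=1 ship[2->3]=1 ship[1->2]=1 ship[0->1]=1 prod=3 -> [17 6 1 1]
Step 8: demand=3,sold=1 ship[2->3]=1 ship[1->2]=1 ship[0->1]=1 prod=3 -> [19 6 1 1]
Step 9: demand=3,sold=1 ship[2->3]=1 ship[1->2]=1 ship[0->1]=1 prod=3 -> [21 6 1 1]
Step 10: demand=3,sold=1 ship[2->3]=1 ship[1->2]=1 ship[0->1]=1 prod=3 -> [23 6 1 1]
Step 11: demand=3,sold=1 ship[2->3]=1 ship[1->2]=1 ship[0->1]=1 prod=3 -> [25 6 1 1]
Step 12: demand=3,sold=1 ship[2->3]=1 ship[1->2]=1 ship[0->1]=1 prod=3 -> [27 6 1 1]
First stockout at step 5

5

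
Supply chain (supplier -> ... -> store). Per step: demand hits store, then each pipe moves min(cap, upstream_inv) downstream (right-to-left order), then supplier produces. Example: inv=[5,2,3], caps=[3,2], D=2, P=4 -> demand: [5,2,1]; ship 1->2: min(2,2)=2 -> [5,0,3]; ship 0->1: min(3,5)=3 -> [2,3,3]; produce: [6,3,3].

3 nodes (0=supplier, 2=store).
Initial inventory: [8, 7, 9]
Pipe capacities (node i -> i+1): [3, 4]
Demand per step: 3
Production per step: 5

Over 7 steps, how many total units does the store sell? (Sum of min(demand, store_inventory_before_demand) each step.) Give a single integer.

Step 1: sold=3 (running total=3) -> [10 6 10]
Step 2: sold=3 (running total=6) -> [12 5 11]
Step 3: sold=3 (running total=9) -> [14 4 12]
Step 4: sold=3 (running total=12) -> [16 3 13]
Step 5: sold=3 (running total=15) -> [18 3 13]
Step 6: sold=3 (running total=18) -> [20 3 13]
Step 7: sold=3 (running total=21) -> [22 3 13]

Answer: 21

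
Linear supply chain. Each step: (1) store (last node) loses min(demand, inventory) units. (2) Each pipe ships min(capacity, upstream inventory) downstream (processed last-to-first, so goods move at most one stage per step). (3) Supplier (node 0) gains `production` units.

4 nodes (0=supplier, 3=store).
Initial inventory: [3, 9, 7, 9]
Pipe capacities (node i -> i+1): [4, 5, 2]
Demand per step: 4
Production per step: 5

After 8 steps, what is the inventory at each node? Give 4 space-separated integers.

Step 1: demand=4,sold=4 ship[2->3]=2 ship[1->2]=5 ship[0->1]=3 prod=5 -> inv=[5 7 10 7]
Step 2: demand=4,sold=4 ship[2->3]=2 ship[1->2]=5 ship[0->1]=4 prod=5 -> inv=[6 6 13 5]
Step 3: demand=4,sold=4 ship[2->3]=2 ship[1->2]=5 ship[0->1]=4 prod=5 -> inv=[7 5 16 3]
Step 4: demand=4,sold=3 ship[2->3]=2 ship[1->2]=5 ship[0->1]=4 prod=5 -> inv=[8 4 19 2]
Step 5: demand=4,sold=2 ship[2->3]=2 ship[1->2]=4 ship[0->1]=4 prod=5 -> inv=[9 4 21 2]
Step 6: demand=4,sold=2 ship[2->3]=2 ship[1->2]=4 ship[0->1]=4 prod=5 -> inv=[10 4 23 2]
Step 7: demand=4,sold=2 ship[2->3]=2 ship[1->2]=4 ship[0->1]=4 prod=5 -> inv=[11 4 25 2]
Step 8: demand=4,sold=2 ship[2->3]=2 ship[1->2]=4 ship[0->1]=4 prod=5 -> inv=[12 4 27 2]

12 4 27 2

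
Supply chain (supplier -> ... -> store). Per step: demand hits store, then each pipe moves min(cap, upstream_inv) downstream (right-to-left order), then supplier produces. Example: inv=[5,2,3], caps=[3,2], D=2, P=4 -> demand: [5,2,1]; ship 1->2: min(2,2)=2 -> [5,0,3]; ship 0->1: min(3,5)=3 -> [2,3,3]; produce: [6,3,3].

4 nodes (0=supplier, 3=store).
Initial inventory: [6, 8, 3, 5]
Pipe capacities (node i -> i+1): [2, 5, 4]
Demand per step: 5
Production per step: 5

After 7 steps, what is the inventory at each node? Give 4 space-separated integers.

Step 1: demand=5,sold=5 ship[2->3]=3 ship[1->2]=5 ship[0->1]=2 prod=5 -> inv=[9 5 5 3]
Step 2: demand=5,sold=3 ship[2->3]=4 ship[1->2]=5 ship[0->1]=2 prod=5 -> inv=[12 2 6 4]
Step 3: demand=5,sold=4 ship[2->3]=4 ship[1->2]=2 ship[0->1]=2 prod=5 -> inv=[15 2 4 4]
Step 4: demand=5,sold=4 ship[2->3]=4 ship[1->2]=2 ship[0->1]=2 prod=5 -> inv=[18 2 2 4]
Step 5: demand=5,sold=4 ship[2->3]=2 ship[1->2]=2 ship[0->1]=2 prod=5 -> inv=[21 2 2 2]
Step 6: demand=5,sold=2 ship[2->3]=2 ship[1->2]=2 ship[0->1]=2 prod=5 -> inv=[24 2 2 2]
Step 7: demand=5,sold=2 ship[2->3]=2 ship[1->2]=2 ship[0->1]=2 prod=5 -> inv=[27 2 2 2]

27 2 2 2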